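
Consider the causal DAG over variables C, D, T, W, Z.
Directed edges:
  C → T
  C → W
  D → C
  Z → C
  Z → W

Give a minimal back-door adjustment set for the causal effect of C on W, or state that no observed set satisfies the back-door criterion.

C→W: minimal back-door set {Z}.

desc(C)\{C}={T,W}; candidates ⊆ {D,Z}.
size 0: {}; under {} C still reaches {D,W,Z} ∋ W.
{Z}: C⊥W given {Z} in G with C→· removed — back-door holds.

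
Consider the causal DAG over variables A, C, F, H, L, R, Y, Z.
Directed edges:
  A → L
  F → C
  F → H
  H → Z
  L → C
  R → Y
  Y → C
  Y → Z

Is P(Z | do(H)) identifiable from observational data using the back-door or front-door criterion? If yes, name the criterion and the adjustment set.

desc(H)\{H}={Z}; candidates ⊆ {A,C,F,L,R,Y}.
∅: H⊥Z given ∅ in G with H→· removed — back-door holds.
P(Z|do(H)) = P(Z|H) — no adjustment needed.

P(Z|do(H)): backdoor, adjust for ∅.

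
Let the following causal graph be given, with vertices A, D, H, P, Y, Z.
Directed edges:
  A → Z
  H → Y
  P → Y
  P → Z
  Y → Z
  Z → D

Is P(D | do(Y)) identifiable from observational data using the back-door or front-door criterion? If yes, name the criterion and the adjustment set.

P(D|do(Y)): backdoor, adjust for {P}.

desc(Y)\{Y}={D,Z}; candidates ⊆ {A,H,P}.
size 0: {}; under {} Y still reaches {D,H,P,Z} ∋ D.
{P}: Y⊥D given {P} in G with Y→· removed — back-door holds.
P(D|do(Y)) = Σ_{P} P(D|Y,P)·P(P).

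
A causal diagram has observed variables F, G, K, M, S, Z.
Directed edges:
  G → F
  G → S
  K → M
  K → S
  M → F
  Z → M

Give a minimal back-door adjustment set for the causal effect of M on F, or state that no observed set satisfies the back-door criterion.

M→F: minimal back-door set ∅.

desc(M)\{M}={F}; candidates ⊆ {G,K,S,Z}.
∅: M⊥F given ∅ in G with M→· removed — back-door holds.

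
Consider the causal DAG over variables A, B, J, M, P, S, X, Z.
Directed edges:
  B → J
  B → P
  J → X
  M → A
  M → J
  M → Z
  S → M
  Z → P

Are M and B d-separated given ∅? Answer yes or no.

Bayes-Ball from M | ∅ reaches {A,J,P,S,X,Z}.
B ∉ reach(M|∅) ⇒ M ⊥ B | ∅.

Yes — M ⊥ B | ∅.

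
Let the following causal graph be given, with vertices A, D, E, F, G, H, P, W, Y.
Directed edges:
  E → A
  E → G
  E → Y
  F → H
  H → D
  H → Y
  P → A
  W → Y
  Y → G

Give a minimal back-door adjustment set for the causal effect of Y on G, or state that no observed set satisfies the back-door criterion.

desc(Y)\{Y}={G}; candidates ⊆ {A,D,E,F,H,P,W}.
size 0: {}; under {} Y still reaches {A,D,E,F,G,H,W} ∋ G.
{E}: Y⊥G given {E} in G with Y→· removed — back-door holds.

Y→G: minimal back-door set {E}.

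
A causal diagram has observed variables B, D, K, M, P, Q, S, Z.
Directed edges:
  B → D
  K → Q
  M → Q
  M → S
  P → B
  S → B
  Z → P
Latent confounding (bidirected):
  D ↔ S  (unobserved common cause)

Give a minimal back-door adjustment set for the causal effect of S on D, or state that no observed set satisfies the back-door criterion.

S→D: no observed back-door set.

desc(S)\{S}={B,D}; candidates ⊆ {K,M,P,Q,Z}.
S↔D: latent back-door arc(s) into S.
size 0: {}; under {} S still reaches {D,M,Q} ∋ D.
size 1: {K}, {M}, {P} …(+2); under {K} S still reaches {D,M,Q} ∋ D.
size 2: {K,M}, {K,P}, {K,Q} …(+7); under {K,M} S still reaches {D} ∋ D.
S↔D cannot be blocked by any observed set — no back-door set.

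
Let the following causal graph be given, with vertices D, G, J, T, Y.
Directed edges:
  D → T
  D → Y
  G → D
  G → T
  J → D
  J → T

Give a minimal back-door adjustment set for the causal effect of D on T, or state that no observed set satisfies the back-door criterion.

desc(D)\{D}={T,Y}; candidates ⊆ {G,J}.
size 0: {}; under {} D still reaches {G,J,T} ∋ T.
size 1: {G}, {J}; under {G} D still reaches {J,T} ∋ T.
{G,J}: D⊥T given {G,J} in G with D→· removed — back-door holds.

D→T: minimal back-door set {G, J}.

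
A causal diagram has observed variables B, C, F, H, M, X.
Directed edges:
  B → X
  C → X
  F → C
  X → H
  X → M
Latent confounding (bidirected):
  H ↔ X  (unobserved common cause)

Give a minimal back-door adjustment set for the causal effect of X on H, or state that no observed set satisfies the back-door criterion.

desc(X)\{X}={H,M}; candidates ⊆ {B,C,F}.
X↔H: latent back-door arc(s) into X.
size 0: {}; under {} X still reaches {B,C,F,H} ∋ H.
size 1: {B}, {C}, {F}; under {B} X still reaches {C,F,H} ∋ H.
size 2: {B,C}, {B,F}, {C,F}; under {B,C} X still reaches {H} ∋ H.
X↔H cannot be blocked by any observed set — no back-door set.

X→H: no observed back-door set.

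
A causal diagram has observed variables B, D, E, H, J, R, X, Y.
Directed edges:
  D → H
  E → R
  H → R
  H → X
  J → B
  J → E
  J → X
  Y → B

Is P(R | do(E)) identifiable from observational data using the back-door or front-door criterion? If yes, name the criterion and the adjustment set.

P(R|do(E)): backdoor, adjust for ∅.

desc(E)\{E}={R}; candidates ⊆ {B,D,H,J,X,Y}.
∅: E⊥R given ∅ in G with E→· removed — back-door holds.
P(R|do(E)) = P(R|E) — no adjustment needed.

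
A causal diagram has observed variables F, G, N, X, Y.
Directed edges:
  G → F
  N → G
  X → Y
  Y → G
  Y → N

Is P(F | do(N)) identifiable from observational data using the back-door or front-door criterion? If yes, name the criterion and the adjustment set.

desc(N)\{N}={F,G}; candidates ⊆ {X,Y}.
size 0: {}; under {} N still reaches {F,G,X,Y} ∋ F.
{Y}: N⊥F given {Y} in G with N→· removed — back-door holds.
P(F|do(N)) = Σ_{Y} P(F|N,Y)·P(Y).

P(F|do(N)): backdoor, adjust for {Y}.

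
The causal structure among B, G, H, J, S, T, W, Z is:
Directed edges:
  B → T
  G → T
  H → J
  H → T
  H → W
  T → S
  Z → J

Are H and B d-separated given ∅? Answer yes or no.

Bayes-Ball from H | ∅ reaches {J,S,T,W}.
B ∉ reach(H|∅) ⇒ H ⊥ B | ∅.

Yes — H ⊥ B | ∅.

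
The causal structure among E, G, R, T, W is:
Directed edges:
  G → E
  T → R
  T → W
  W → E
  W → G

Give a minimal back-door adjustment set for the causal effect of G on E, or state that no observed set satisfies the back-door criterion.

G→E: minimal back-door set {W}.

desc(G)\{G}={E}; candidates ⊆ {R,T,W}.
size 0: {}; under {} G still reaches {E,R,T,W} ∋ E.
{W}: G⊥E given {W} in G with G→· removed — back-door holds.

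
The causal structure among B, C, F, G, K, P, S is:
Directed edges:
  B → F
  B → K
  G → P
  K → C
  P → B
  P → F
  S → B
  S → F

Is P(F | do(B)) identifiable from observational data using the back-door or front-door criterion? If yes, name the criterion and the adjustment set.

P(F|do(B)): backdoor, adjust for {P, S}.

desc(B)\{B}={C,F,K}; candidates ⊆ {G,P,S}.
size 0: {}; under {} B still reaches {F,G,P,S} ∋ F.
size 1: {G}, {P}, {S}; under {G} B still reaches {F,P,S} ∋ F.
{P,S}: B⊥F given {P,S} in G with B→· removed — back-door holds.
P(F|do(B)) = Σ_{P,S} P(F|B,P,S)·P(P,S).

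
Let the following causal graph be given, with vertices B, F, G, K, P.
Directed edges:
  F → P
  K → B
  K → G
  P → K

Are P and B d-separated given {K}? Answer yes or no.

Yes — P ⊥ B | {K}.

Bayes-Ball from P | {K} reaches {F}.
B ∉ reach(P|{K}) ⇒ P ⊥ B | {K}.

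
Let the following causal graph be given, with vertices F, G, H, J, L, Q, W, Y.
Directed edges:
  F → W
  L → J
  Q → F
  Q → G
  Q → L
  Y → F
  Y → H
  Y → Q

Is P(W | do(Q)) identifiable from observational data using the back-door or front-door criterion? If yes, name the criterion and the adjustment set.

P(W|do(Q)): backdoor, adjust for {Y}.

desc(Q)\{Q}={F,G,J,L,W}; candidates ⊆ {H,Y}.
size 0: {}; under {} Q still reaches {F,H,W,Y} ∋ W.
{Y}: Q⊥W given {Y} in G with Q→· removed — back-door holds.
P(W|do(Q)) = Σ_{Y} P(W|Q,Y)·P(Y).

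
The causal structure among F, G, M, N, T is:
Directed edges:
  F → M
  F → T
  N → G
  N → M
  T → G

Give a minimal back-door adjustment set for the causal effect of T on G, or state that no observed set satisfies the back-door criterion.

desc(T)\{T}={G}; candidates ⊆ {F,M,N}.
∅: T⊥G given ∅ in G with T→· removed — back-door holds.

T→G: minimal back-door set ∅.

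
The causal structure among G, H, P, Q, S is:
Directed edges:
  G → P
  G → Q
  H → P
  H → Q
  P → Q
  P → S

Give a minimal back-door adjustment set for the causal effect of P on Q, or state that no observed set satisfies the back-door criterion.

P→Q: minimal back-door set {G, H}.

desc(P)\{P}={Q,S}; candidates ⊆ {G,H}.
size 0: {}; under {} P still reaches {G,H,Q} ∋ Q.
size 1: {G}, {H}; under {G} P still reaches {H,Q} ∋ Q.
{G,H}: P⊥Q given {G,H} in G with P→· removed — back-door holds.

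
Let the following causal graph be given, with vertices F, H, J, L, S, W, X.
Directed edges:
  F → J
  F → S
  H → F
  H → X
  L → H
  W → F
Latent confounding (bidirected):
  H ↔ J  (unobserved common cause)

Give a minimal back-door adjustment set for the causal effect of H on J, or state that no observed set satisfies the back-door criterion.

desc(H)\{H}={F,J,S,X}; candidates ⊆ {L,W}.
H↔J: latent back-door arc(s) into H.
size 0: {}; under {} H still reaches {J,L} ∋ J.
size 1: {L}, {W}; under {L} H still reaches {J} ∋ J.
size 2: {L,W}; under {L,W} H still reaches {J} ∋ J.
H↔J cannot be blocked by any observed set — no back-door set.

H→J: no observed back-door set.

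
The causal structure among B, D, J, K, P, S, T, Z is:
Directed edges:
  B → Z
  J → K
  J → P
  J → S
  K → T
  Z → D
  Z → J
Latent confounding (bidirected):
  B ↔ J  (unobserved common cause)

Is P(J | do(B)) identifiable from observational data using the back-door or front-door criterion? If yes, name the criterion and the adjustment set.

desc(B)\{B}={D,J,K,P,S,T,Z}; candidates ⊆ {—}.
B↔J: latent back-door arc(s) into B.
size 0: {}; under {} B still reaches {J,K,P,S,T} ∋ J.
B↔J cannot be blocked by any observed set — no back-door set.
{Z}: (i) intercepts every directed B→J path; (ii) no back-door B→{Z}; (iii) {B} blocks every back-door {Z}→J. Front-door holds.
P(J|do(B)) = Σ_{Z} P(Z|B) Σ_{B'} P(J|Z,B')P(B').

P(J|do(B)): frontdoor, adjust for {Z}.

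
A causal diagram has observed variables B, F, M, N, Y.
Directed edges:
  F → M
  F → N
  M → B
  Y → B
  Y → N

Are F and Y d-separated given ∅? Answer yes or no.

Yes — F ⊥ Y | ∅.

Bayes-Ball from F | ∅ reaches {B,M,N}.
Y ∉ reach(F|∅) ⇒ F ⊥ Y | ∅.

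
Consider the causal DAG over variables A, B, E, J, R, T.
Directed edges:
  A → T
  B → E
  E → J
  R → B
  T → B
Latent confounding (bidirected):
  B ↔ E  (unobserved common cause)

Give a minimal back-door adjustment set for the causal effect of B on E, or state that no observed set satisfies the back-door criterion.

B→E: no observed back-door set.

desc(B)\{B}={E,J}; candidates ⊆ {A,R,T}.
B↔E: latent back-door arc(s) into B.
size 0: {}; under {} B still reaches {A,E,J,R,T} ∋ E.
size 1: {A}, {R}, {T}; under {A} B still reaches {E,J,R,T} ∋ E.
size 2: {A,R}, {A,T}, {R,T}; under {A,R} B still reaches {E,J,T} ∋ E.
B↔E cannot be blocked by any observed set — no back-door set.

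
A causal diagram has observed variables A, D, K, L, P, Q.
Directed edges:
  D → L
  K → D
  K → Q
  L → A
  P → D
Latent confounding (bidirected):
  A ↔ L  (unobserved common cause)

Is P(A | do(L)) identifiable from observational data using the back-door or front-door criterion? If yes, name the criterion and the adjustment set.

desc(L)\{L}={A}; candidates ⊆ {D,K,P,Q}.
L↔A: latent back-door arc(s) into L.
size 0: {}; under {} L still reaches {A,D,K,P,Q} ∋ A.
size 1: {D}, {K}, {P} …(+1); under {D} L still reaches {A} ∋ A.
size 2: {D,K}, {D,P}, {D,Q} …(+3); under {D,K} L still reaches {A} ∋ A.
L↔A cannot be blocked by any observed set — no back-door set.
No mediator lies on a directed L→…→A path.
Neither criterion identifies P(A|do(L)) in this graph.

P(A|do(L)): not identifiable (no BD/FD set).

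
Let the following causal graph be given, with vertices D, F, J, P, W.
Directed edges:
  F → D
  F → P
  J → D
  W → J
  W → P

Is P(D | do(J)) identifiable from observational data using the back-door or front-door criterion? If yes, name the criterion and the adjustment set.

desc(J)\{J}={D}; candidates ⊆ {F,P,W}.
∅: J⊥D given ∅ in G with J→· removed — back-door holds.
P(D|do(J)) = P(D|J) — no adjustment needed.

P(D|do(J)): backdoor, adjust for ∅.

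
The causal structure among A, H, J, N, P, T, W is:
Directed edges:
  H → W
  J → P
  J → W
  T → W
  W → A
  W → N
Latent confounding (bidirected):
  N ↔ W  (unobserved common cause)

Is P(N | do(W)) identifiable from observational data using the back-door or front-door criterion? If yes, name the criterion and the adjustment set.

desc(W)\{W}={A,N}; candidates ⊆ {H,J,P,T}.
W↔N: latent back-door arc(s) into W.
size 0: {}; under {} W still reaches {H,J,N,P,T} ∋ N.
size 1: {H}, {J}, {P} …(+1); under {H} W still reaches {J,N,P,T} ∋ N.
size 2: {H,J}, {H,P}, {H,T} …(+3); under {H,J} W still reaches {N,T} ∋ N.
W↔N cannot be blocked by any observed set — no back-door set.
No mediator lies on a directed W→…→N path.
Neither criterion identifies P(N|do(W)) in this graph.

P(N|do(W)): not identifiable (no BD/FD set).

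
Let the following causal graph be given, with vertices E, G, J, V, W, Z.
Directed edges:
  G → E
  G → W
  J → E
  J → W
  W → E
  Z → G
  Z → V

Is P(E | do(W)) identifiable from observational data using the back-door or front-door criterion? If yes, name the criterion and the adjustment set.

desc(W)\{W}={E}; candidates ⊆ {G,J,V,Z}.
size 0: {}; under {} W still reaches {E,G,J,V,Z} ∋ E.
size 1: {G}, {J}, {V} …(+1); under {G} W still reaches {E,J} ∋ E.
{G,J}: W⊥E given {G,J} in G with W→· removed — back-door holds.
P(E|do(W)) = Σ_{G,J} P(E|W,G,J)·P(G,J).

P(E|do(W)): backdoor, adjust for {G, J}.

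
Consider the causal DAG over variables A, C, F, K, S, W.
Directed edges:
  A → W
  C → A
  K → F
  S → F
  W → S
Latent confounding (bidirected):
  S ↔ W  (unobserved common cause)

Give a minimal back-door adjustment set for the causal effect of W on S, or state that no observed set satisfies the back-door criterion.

W→S: no observed back-door set.

desc(W)\{W}={F,S}; candidates ⊆ {A,C,K}.
W↔S: latent back-door arc(s) into W.
size 0: {}; under {} W still reaches {A,C,F,S} ∋ S.
size 1: {A}, {C}, {K}; under {A} W still reaches {F,S} ∋ S.
size 2: {A,C}, {A,K}, {C,K}; under {A,C} W still reaches {F,S} ∋ S.
W↔S cannot be blocked by any observed set — no back-door set.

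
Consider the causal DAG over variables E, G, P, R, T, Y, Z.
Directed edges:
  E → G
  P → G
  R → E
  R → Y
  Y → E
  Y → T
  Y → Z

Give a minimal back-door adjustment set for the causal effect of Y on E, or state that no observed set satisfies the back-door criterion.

desc(Y)\{Y}={E,G,T,Z}; candidates ⊆ {P,R}.
size 0: {}; under {} Y still reaches {E,G,R} ∋ E.
{R}: Y⊥E given {R} in G with Y→· removed — back-door holds.

Y→E: minimal back-door set {R}.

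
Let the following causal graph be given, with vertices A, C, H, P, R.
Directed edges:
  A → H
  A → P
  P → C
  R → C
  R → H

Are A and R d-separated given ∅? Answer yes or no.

Yes — A ⊥ R | ∅.

Bayes-Ball from A | ∅ reaches {C,H,P}.
R ∉ reach(A|∅) ⇒ A ⊥ R | ∅.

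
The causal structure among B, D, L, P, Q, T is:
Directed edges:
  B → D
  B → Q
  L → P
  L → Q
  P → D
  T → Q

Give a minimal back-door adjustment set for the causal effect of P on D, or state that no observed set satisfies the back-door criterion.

desc(P)\{P}={D}; candidates ⊆ {B,L,Q,T}.
∅: P⊥D given ∅ in G with P→· removed — back-door holds.

P→D: minimal back-door set ∅.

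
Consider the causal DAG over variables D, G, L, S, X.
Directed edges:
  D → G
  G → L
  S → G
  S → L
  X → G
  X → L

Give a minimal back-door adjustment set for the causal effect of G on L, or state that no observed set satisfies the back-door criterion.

G→L: minimal back-door set {S, X}.

desc(G)\{G}={L}; candidates ⊆ {D,S,X}.
size 0: {}; under {} G still reaches {D,L,S,X} ∋ L.
size 1: {D}, {S}, {X}; under {D} G still reaches {L,S,X} ∋ L.
{S,X}: G⊥L given {S,X} in G with G→· removed — back-door holds.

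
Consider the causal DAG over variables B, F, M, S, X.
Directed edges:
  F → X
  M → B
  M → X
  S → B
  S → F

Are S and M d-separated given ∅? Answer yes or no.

Yes — S ⊥ M | ∅.

Bayes-Ball from S | ∅ reaches {B,F,X}.
M ∉ reach(S|∅) ⇒ S ⊥ M | ∅.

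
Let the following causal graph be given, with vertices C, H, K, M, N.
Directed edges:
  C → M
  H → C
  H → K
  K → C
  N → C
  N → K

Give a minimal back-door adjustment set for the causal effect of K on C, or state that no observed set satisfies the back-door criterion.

K→C: minimal back-door set {H, N}.

desc(K)\{K}={C,M}; candidates ⊆ {H,N}.
size 0: {}; under {} K still reaches {C,H,M,N} ∋ C.
size 1: {H}, {N}; under {H} K still reaches {C,M,N} ∋ C.
{H,N}: K⊥C given {H,N} in G with K→· removed — back-door holds.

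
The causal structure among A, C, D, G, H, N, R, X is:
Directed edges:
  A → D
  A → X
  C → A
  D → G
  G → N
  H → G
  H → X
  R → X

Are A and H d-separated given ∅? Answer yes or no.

Yes — A ⊥ H | ∅.

Bayes-Ball from A | ∅ reaches {C,D,G,N,X}.
H ∉ reach(A|∅) ⇒ A ⊥ H | ∅.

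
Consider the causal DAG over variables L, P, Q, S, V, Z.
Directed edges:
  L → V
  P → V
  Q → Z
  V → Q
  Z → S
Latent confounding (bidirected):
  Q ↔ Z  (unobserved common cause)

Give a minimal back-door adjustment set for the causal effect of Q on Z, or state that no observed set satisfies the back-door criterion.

desc(Q)\{Q}={S,Z}; candidates ⊆ {L,P,V}.
Q↔Z: latent back-door arc(s) into Q.
size 0: {}; under {} Q still reaches {L,P,S,V,Z} ∋ Z.
size 1: {L}, {P}, {V}; under {L} Q still reaches {P,S,V,Z} ∋ Z.
size 2: {L,P}, {L,V}, {P,V}; under {L,P} Q still reaches {S,V,Z} ∋ Z.
Q↔Z cannot be blocked by any observed set — no back-door set.

Q→Z: no observed back-door set.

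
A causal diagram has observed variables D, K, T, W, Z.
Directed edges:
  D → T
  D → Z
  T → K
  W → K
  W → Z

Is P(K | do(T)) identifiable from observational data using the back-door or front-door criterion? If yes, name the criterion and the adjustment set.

P(K|do(T)): backdoor, adjust for ∅.

desc(T)\{T}={K}; candidates ⊆ {D,W,Z}.
∅: T⊥K given ∅ in G with T→· removed — back-door holds.
P(K|do(T)) = P(K|T) — no adjustment needed.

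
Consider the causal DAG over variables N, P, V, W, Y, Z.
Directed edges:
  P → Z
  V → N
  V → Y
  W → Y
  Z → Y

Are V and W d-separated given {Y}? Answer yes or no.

No — V and W are d-connected given {Y}.

Bayes-Ball from V | {Y} reaches {N,P,W,Z}.
W ∈ reach(V|{Y}) ⇒ V ⊥̸ W | {Y}.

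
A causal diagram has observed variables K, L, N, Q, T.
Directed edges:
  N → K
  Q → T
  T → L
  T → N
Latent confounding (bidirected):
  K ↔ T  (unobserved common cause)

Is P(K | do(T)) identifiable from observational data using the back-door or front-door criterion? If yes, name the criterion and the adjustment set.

desc(T)\{T}={K,L,N}; candidates ⊆ {Q}.
T↔K: latent back-door arc(s) into T.
size 0: {}; under {} T still reaches {K,Q} ∋ K.
size 1: {Q}; under {Q} T still reaches {K} ∋ K.
T↔K cannot be blocked by any observed set — no back-door set.
{N}: (i) intercepts every directed T→K path; (ii) no back-door T→{N}; (iii) {T} blocks every back-door {N}→K. Front-door holds.
P(K|do(T)) = Σ_{N} P(N|T) Σ_{T'} P(K|N,T')P(T').

P(K|do(T)): frontdoor, adjust for {N}.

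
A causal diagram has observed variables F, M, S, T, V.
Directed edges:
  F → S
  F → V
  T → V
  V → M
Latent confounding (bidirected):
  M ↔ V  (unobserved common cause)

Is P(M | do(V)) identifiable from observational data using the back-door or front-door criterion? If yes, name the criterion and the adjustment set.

P(M|do(V)): not identifiable (no BD/FD set).

desc(V)\{V}={M}; candidates ⊆ {F,S,T}.
V↔M: latent back-door arc(s) into V.
size 0: {}; under {} V still reaches {F,M,S,T} ∋ M.
size 1: {F}, {S}, {T}; under {F} V still reaches {M,T} ∋ M.
size 2: {F,S}, {F,T}, {S,T}; under {F,S} V still reaches {M,T} ∋ M.
V↔M cannot be blocked by any observed set — no back-door set.
No mediator lies on a directed V→…→M path.
Neither criterion identifies P(M|do(V)) in this graph.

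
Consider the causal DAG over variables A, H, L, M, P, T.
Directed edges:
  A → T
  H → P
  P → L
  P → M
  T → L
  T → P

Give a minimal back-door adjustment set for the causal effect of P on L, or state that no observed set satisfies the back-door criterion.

desc(P)\{P}={L,M}; candidates ⊆ {A,H,T}.
size 0: {}; under {} P still reaches {A,H,L,T} ∋ L.
{T}: P⊥L given {T} in G with P→· removed — back-door holds.

P→L: minimal back-door set {T}.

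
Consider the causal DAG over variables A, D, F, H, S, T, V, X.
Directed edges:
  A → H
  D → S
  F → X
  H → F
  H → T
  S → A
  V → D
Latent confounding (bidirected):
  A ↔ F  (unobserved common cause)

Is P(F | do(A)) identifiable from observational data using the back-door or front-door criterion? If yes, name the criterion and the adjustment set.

desc(A)\{A}={F,H,T,X}; candidates ⊆ {D,S,V}.
A↔F: latent back-door arc(s) into A.
size 0: {}; under {} A still reaches {D,F,S,V,X} ∋ F.
size 1: {D}, {S}, {V}; under {D} A still reaches {F,S,X} ∋ F.
size 2: {D,S}, {D,V}, {S,V}; under {D,S} A still reaches {F,X} ∋ F.
A↔F cannot be blocked by any observed set — no back-door set.
{H}: (i) intercepts every directed A→F path; (ii) no back-door A→{H}; (iii) {A} blocks every back-door {H}→F. Front-door holds.
P(F|do(A)) = Σ_{H} P(H|A) Σ_{A'} P(F|H,A')P(A').

P(F|do(A)): frontdoor, adjust for {H}.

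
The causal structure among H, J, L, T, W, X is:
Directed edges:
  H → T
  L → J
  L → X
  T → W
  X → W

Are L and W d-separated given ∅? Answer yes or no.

No — L and W are d-connected given ∅.

Bayes-Ball from L | ∅ reaches {J,W,X}.
W ∈ reach(L|∅) ⇒ L ⊥̸ W | ∅.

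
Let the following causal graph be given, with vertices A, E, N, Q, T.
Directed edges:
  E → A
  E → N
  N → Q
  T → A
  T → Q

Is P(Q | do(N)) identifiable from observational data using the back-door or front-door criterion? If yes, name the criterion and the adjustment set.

desc(N)\{N}={Q}; candidates ⊆ {A,E,T}.
∅: N⊥Q given ∅ in G with N→· removed — back-door holds.
P(Q|do(N)) = P(Q|N) — no adjustment needed.

P(Q|do(N)): backdoor, adjust for ∅.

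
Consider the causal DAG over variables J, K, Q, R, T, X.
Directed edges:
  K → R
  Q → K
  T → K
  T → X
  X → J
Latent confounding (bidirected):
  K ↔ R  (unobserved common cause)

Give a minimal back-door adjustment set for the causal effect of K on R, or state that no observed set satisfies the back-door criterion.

desc(K)\{K}={R}; candidates ⊆ {J,Q,T,X}.
K↔R: latent back-door arc(s) into K.
size 0: {}; under {} K still reaches {J,Q,R,T,X} ∋ R.
size 1: {J}, {Q}, {T} …(+1); under {J} K still reaches {Q,R,T,X} ∋ R.
size 2: {J,Q}, {J,T}, {J,X} …(+3); under {J,Q} K still reaches {R,T,X} ∋ R.
K↔R cannot be blocked by any observed set — no back-door set.

K→R: no observed back-door set.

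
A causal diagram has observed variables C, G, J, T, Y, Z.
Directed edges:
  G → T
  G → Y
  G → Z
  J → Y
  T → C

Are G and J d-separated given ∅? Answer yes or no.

Yes — G ⊥ J | ∅.

Bayes-Ball from G | ∅ reaches {C,T,Y,Z}.
J ∉ reach(G|∅) ⇒ G ⊥ J | ∅.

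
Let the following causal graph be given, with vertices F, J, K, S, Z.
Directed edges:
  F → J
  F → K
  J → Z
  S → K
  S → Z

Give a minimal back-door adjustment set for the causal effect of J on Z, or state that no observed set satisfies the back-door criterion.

J→Z: minimal back-door set ∅.

desc(J)\{J}={Z}; candidates ⊆ {F,K,S}.
∅: J⊥Z given ∅ in G with J→· removed — back-door holds.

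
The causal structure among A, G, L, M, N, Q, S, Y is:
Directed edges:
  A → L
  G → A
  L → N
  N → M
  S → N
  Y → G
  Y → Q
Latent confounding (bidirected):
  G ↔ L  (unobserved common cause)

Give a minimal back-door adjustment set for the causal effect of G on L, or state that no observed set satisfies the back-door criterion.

G→L: no observed back-door set.

desc(G)\{G}={A,L,M,N}; candidates ⊆ {Q,S,Y}.
G↔L: latent back-door arc(s) into G.
size 0: {}; under {} G still reaches {L,M,N,Q,Y} ∋ L.
size 1: {Q}, {S}, {Y}; under {Q} G still reaches {L,M,N,Y} ∋ L.
size 2: {Q,S}, {Q,Y}, {S,Y}; under {Q,S} G still reaches {L,M,N,Y} ∋ L.
G↔L cannot be blocked by any observed set — no back-door set.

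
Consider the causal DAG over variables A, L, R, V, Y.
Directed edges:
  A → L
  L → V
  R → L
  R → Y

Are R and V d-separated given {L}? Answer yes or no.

Bayes-Ball from R | {L} reaches {A,Y}.
V ∉ reach(R|{L}) ⇒ R ⊥ V | {L}.

Yes — R ⊥ V | {L}.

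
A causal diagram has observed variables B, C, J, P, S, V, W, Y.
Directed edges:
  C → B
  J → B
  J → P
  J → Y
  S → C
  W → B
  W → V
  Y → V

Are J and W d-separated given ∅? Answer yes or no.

Bayes-Ball from J | ∅ reaches {B,P,V,Y}.
W ∉ reach(J|∅) ⇒ J ⊥ W | ∅.

Yes — J ⊥ W | ∅.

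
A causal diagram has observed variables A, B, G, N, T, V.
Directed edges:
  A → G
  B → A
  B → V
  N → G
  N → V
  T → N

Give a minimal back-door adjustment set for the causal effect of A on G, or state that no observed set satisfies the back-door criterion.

A→G: minimal back-door set ∅.

desc(A)\{A}={G}; candidates ⊆ {B,N,T,V}.
∅: A⊥G given ∅ in G with A→· removed — back-door holds.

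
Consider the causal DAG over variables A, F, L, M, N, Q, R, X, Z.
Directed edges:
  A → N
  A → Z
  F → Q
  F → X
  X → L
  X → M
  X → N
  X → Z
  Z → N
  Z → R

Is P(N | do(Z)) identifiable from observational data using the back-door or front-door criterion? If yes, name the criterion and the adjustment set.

desc(Z)\{Z}={N,R}; candidates ⊆ {A,F,L,M,Q,X}.
size 0: {}; under {} Z still reaches {A,F,L,M,N,Q,X} ∋ N.
size 1: {A}, {F}, {L} …(+3); under {A} Z still reaches {F,L,M,N,Q,X} ∋ N.
{A,X}: Z⊥N given {A,X} in G with Z→· removed — back-door holds.
P(N|do(Z)) = Σ_{A,X} P(N|Z,A,X)·P(A,X).

P(N|do(Z)): backdoor, adjust for {A, X}.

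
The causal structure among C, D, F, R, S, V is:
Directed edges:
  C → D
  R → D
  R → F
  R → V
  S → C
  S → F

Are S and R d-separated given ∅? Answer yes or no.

Bayes-Ball from S | ∅ reaches {C,D,F}.
R ∉ reach(S|∅) ⇒ S ⊥ R | ∅.

Yes — S ⊥ R | ∅.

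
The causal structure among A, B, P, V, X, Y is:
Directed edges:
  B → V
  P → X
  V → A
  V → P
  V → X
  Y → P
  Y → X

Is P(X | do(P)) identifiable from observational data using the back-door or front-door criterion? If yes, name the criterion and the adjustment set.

P(X|do(P)): backdoor, adjust for {V, Y}.

desc(P)\{P}={X}; candidates ⊆ {A,B,V,Y}.
size 0: {}; under {} P still reaches {A,B,V,X,Y} ∋ X.
size 1: {A}, {B}, {V} …(+1); under {A} P still reaches {B,V,X,Y} ∋ X.
{V,Y}: P⊥X given {V,Y} in G with P→· removed — back-door holds.
P(X|do(P)) = Σ_{V,Y} P(X|P,V,Y)·P(V,Y).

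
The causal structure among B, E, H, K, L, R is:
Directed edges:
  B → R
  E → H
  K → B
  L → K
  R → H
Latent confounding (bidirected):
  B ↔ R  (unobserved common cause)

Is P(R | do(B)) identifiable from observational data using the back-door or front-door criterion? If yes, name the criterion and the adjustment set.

P(R|do(B)): not identifiable (no BD/FD set).

desc(B)\{B}={H,R}; candidates ⊆ {E,K,L}.
B↔R: latent back-door arc(s) into B.
size 0: {}; under {} B still reaches {H,K,L,R} ∋ R.
size 1: {E}, {K}, {L}; under {E} B still reaches {H,K,L,R} ∋ R.
size 2: {E,K}, {E,L}, {K,L}; under {E,K} B still reaches {H,R} ∋ R.
B↔R cannot be blocked by any observed set — no back-door set.
No mediator lies on a directed B→…→R path.
Neither criterion identifies P(R|do(B)) in this graph.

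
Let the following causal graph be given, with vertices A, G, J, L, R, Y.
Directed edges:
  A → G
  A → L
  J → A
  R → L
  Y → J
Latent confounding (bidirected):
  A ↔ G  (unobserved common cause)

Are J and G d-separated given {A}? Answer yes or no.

No — J and G are d-connected given {A}.

Bayes-Ball from J | {A} reaches {G,Y}.
G ∈ reach(J|{A}) ⇒ J ⊥̸ G | {A}.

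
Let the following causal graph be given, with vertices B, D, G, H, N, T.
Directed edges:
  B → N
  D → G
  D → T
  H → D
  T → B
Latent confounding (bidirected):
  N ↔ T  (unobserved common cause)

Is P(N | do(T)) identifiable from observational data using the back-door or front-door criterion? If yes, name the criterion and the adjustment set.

desc(T)\{T}={B,N}; candidates ⊆ {D,G,H}.
T↔N: latent back-door arc(s) into T.
size 0: {}; under {} T still reaches {D,G,H,N} ∋ N.
size 1: {D}, {G}, {H}; under {D} T still reaches {N} ∋ N.
size 2: {D,G}, {D,H}, {G,H}; under {D,G} T still reaches {N} ∋ N.
T↔N cannot be blocked by any observed set — no back-door set.
{B}: (i) intercepts every directed T→N path; (ii) no back-door T→{B}; (iii) {T} blocks every back-door {B}→N. Front-door holds.
P(N|do(T)) = Σ_{B} P(B|T) Σ_{T'} P(N|B,T')P(T').

P(N|do(T)): frontdoor, adjust for {B}.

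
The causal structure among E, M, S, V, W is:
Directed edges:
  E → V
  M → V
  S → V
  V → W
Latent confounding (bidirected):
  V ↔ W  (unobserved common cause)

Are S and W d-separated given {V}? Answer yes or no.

Bayes-Ball from S | {V} reaches {E,M,W}.
W ∈ reach(S|{V}) ⇒ S ⊥̸ W | {V}.

No — S and W are d-connected given {V}.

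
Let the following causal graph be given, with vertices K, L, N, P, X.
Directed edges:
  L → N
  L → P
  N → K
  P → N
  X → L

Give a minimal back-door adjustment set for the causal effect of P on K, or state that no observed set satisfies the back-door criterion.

desc(P)\{P}={K,N}; candidates ⊆ {L,X}.
size 0: {}; under {} P still reaches {K,L,N,X} ∋ K.
{L}: P⊥K given {L} in G with P→· removed — back-door holds.

P→K: minimal back-door set {L}.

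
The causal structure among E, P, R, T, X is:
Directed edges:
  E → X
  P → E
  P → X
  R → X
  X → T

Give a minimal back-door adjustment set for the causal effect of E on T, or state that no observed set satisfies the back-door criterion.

desc(E)\{E}={T,X}; candidates ⊆ {P,R}.
size 0: {}; under {} E still reaches {P,T,X} ∋ T.
{P}: E⊥T given {P} in G with E→· removed — back-door holds.

E→T: minimal back-door set {P}.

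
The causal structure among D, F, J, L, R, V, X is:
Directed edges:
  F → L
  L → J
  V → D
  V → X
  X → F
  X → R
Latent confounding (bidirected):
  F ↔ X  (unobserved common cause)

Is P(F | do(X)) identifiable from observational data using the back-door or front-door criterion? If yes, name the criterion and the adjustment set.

P(F|do(X)): not identifiable (no BD/FD set).

desc(X)\{X}={F,J,L,R}; candidates ⊆ {D,V}.
X↔F: latent back-door arc(s) into X.
size 0: {}; under {} X still reaches {D,F,J,L,V} ∋ F.
size 1: {D}, {V}; under {D} X still reaches {F,J,L,V} ∋ F.
size 2: {D,V}; under {D,V} X still reaches {F,J,L} ∋ F.
X↔F cannot be blocked by any observed set — no back-door set.
No mediator lies on a directed X→…→F path.
Neither criterion identifies P(F|do(X)) in this graph.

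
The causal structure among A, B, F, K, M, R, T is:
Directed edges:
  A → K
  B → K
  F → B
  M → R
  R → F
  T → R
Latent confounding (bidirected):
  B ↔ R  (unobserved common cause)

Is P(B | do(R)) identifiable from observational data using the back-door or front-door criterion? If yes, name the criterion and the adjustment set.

P(B|do(R)): frontdoor, adjust for {F}.

desc(R)\{R}={B,F,K}; candidates ⊆ {A,M,T}.
R↔B: latent back-door arc(s) into R.
size 0: {}; under {} R still reaches {B,K,M,T} ∋ B.
size 1: {A}, {M}, {T}; under {A} R still reaches {B,K,M,T} ∋ B.
size 2: {A,M}, {A,T}, {M,T}; under {A,M} R still reaches {B,K,T} ∋ B.
R↔B cannot be blocked by any observed set — no back-door set.
{F}: (i) intercepts every directed R→B path; (ii) no back-door R→{F}; (iii) {R} blocks every back-door {F}→B. Front-door holds.
P(B|do(R)) = Σ_{F} P(F|R) Σ_{R'} P(B|F,R')P(R').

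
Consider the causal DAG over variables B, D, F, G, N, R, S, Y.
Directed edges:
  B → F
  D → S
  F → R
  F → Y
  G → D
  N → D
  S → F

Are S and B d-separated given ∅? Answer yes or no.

Bayes-Ball from S | ∅ reaches {D,F,G,N,R,Y}.
B ∉ reach(S|∅) ⇒ S ⊥ B | ∅.

Yes — S ⊥ B | ∅.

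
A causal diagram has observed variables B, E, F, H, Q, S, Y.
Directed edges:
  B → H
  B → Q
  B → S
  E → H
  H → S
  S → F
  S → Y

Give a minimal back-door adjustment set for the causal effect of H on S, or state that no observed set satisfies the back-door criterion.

H→S: minimal back-door set {B}.

desc(H)\{H}={F,S,Y}; candidates ⊆ {B,E,Q}.
size 0: {}; under {} H still reaches {B,E,F,Q,S,Y} ∋ S.
{B}: H⊥S given {B} in G with H→· removed — back-door holds.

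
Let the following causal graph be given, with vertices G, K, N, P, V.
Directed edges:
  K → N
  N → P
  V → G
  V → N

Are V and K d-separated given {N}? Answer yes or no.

No — V and K are d-connected given {N}.

Bayes-Ball from V | {N} reaches {G,K}.
K ∈ reach(V|{N}) ⇒ V ⊥̸ K | {N}.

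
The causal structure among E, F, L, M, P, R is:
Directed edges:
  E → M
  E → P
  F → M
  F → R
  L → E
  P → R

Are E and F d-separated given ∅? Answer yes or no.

Bayes-Ball from E | ∅ reaches {L,M,P,R}.
F ∉ reach(E|∅) ⇒ E ⊥ F | ∅.

Yes — E ⊥ F | ∅.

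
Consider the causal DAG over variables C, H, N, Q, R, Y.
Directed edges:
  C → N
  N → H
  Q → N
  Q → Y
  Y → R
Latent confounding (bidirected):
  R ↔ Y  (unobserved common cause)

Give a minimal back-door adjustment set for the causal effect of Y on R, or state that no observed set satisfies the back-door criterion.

Y→R: no observed back-door set.

desc(Y)\{Y}={R}; candidates ⊆ {C,H,N,Q}.
Y↔R: latent back-door arc(s) into Y.
size 0: {}; under {} Y still reaches {H,N,Q,R} ∋ R.
size 1: {C}, {H}, {N} …(+1); under {C} Y still reaches {H,N,Q,R} ∋ R.
size 2: {C,H}, {C,N}, {C,Q} …(+3); under {C,H} Y still reaches {N,Q,R} ∋ R.
Y↔R cannot be blocked by any observed set — no back-door set.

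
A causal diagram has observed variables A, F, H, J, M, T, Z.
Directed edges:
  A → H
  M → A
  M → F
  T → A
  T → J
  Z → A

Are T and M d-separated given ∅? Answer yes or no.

Yes — T ⊥ M | ∅.

Bayes-Ball from T | ∅ reaches {A,H,J}.
M ∉ reach(T|∅) ⇒ T ⊥ M | ∅.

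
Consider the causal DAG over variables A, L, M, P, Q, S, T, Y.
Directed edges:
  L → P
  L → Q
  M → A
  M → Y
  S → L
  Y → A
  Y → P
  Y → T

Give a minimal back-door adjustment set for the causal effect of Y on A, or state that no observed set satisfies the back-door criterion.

desc(Y)\{Y}={A,P,T}; candidates ⊆ {L,M,Q,S}.
size 0: {}; under {} Y still reaches {A,M} ∋ A.
{M}: Y⊥A given {M} in G with Y→· removed — back-door holds.

Y→A: minimal back-door set {M}.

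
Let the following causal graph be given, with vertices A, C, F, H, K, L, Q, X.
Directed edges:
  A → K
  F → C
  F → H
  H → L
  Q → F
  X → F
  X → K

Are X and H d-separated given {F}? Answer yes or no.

Yes — X ⊥ H | {F}.

Bayes-Ball from X | {F} reaches {K,Q}.
H ∉ reach(X|{F}) ⇒ X ⊥ H | {F}.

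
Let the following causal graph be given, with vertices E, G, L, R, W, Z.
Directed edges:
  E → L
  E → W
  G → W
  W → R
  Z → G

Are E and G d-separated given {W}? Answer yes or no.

No — E and G are d-connected given {W}.

Bayes-Ball from E | {W} reaches {G,L,Z}.
G ∈ reach(E|{W}) ⇒ E ⊥̸ G | {W}.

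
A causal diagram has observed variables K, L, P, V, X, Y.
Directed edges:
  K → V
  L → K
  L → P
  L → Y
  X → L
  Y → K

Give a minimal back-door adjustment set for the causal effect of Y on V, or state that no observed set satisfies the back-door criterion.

Y→V: minimal back-door set {L}.

desc(Y)\{Y}={K,V}; candidates ⊆ {L,P,X}.
size 0: {}; under {} Y still reaches {K,L,P,V,X} ∋ V.
{L}: Y⊥V given {L} in G with Y→· removed — back-door holds.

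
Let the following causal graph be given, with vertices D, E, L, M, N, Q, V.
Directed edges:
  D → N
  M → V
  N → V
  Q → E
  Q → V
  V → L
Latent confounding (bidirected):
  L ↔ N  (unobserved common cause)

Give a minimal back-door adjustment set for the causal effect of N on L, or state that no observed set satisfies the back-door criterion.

N→L: no observed back-door set.

desc(N)\{N}={L,V}; candidates ⊆ {D,E,M,Q}.
N↔L: latent back-door arc(s) into N.
size 0: {}; under {} N still reaches {D,L} ∋ L.
size 1: {D}, {E}, {M} …(+1); under {D} N still reaches {L} ∋ L.
size 2: {D,E}, {D,M}, {D,Q} …(+3); under {D,E} N still reaches {L} ∋ L.
N↔L cannot be blocked by any observed set — no back-door set.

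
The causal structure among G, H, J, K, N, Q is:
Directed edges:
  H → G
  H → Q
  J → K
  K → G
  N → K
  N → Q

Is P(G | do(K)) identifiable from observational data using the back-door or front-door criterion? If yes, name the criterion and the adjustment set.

desc(K)\{K}={G}; candidates ⊆ {H,J,N,Q}.
∅: K⊥G given ∅ in G with K→· removed — back-door holds.
P(G|do(K)) = P(G|K) — no adjustment needed.

P(G|do(K)): backdoor, adjust for ∅.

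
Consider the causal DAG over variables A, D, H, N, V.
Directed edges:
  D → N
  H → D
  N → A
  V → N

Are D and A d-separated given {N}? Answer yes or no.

Yes — D ⊥ A | {N}.

Bayes-Ball from D | {N} reaches {H,V}.
A ∉ reach(D|{N}) ⇒ D ⊥ A | {N}.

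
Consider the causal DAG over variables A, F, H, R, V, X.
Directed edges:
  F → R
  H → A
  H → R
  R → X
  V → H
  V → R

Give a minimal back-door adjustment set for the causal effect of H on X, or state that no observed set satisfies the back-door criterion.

desc(H)\{H}={A,R,X}; candidates ⊆ {F,V}.
size 0: {}; under {} H still reaches {R,V,X} ∋ X.
{V}: H⊥X given {V} in G with H→· removed — back-door holds.

H→X: minimal back-door set {V}.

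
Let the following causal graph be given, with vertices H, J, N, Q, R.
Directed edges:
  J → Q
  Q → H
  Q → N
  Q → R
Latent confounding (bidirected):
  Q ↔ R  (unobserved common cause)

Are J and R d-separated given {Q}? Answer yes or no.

Bayes-Ball from J | {Q} reaches {R}.
R ∈ reach(J|{Q}) ⇒ J ⊥̸ R | {Q}.

No — J and R are d-connected given {Q}.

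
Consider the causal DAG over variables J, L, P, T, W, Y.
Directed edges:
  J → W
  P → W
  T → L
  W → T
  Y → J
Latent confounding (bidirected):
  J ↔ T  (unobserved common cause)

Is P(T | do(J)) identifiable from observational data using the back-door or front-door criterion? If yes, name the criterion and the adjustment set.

desc(J)\{J}={L,T,W}; candidates ⊆ {P,Y}.
J↔T: latent back-door arc(s) into J.
size 0: {}; under {} J still reaches {L,T,Y} ∋ T.
size 1: {P}, {Y}; under {P} J still reaches {L,T,Y} ∋ T.
size 2: {P,Y}; under {P,Y} J still reaches {L,T} ∋ T.
J↔T cannot be blocked by any observed set — no back-door set.
{W}: (i) intercepts every directed J→T path; (ii) no back-door J→{W}; (iii) {J} blocks every back-door {W}→T. Front-door holds.
P(T|do(J)) = Σ_{W} P(W|J) Σ_{J'} P(T|W,J')P(J').

P(T|do(J)): frontdoor, adjust for {W}.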